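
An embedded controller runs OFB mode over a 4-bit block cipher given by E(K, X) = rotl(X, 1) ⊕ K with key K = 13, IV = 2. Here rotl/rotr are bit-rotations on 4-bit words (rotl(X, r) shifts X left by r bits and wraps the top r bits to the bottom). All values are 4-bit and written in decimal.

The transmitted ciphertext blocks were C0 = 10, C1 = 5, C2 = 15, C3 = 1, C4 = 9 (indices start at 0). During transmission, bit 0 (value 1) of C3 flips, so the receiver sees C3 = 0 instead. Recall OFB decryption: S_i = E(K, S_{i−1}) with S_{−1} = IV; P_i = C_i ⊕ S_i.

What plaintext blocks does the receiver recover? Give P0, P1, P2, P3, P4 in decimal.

Only C3 changed, to 0. In OFB, a change in C_i flips the same bit in P_i only; the keystream is unaffected. Decrypting the received ciphertext:
P0: S = E(K, 2) = 9; 10 ⊕ 9 = 3.
P1: S = E(K, 9) = 14; 5 ⊕ 14 = 11.
P2: S = E(K, 14) = 0; 15 ⊕ 0 = 15.
P3: S = E(K, 0) = 13; 0 ⊕ 13 = 13.
P4: S = E(K, 13) = 6; 9 ⊕ 6 = 15.
Blocks that differ from the original plaintext: P3.

P0 = 3, P1 = 11, P2 = 15, P3 = 13, P4 = 15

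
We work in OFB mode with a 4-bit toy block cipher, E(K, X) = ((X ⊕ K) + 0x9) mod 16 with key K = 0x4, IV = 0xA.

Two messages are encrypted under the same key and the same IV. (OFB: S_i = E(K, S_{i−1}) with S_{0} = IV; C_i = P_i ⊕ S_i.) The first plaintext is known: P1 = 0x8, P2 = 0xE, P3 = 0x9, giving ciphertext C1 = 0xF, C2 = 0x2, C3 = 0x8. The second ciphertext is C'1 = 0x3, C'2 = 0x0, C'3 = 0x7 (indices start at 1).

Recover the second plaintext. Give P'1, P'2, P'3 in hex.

In OFB with a reused IV, both messages share the same keystream S_i, so C_i ⊕ C'_i = P_i ⊕ P'_i and thus P'_i = P_i ⊕ C_i ⊕ C'_i.
P'1: 0x8 ⊕ 0xF ⊕ 0x3 = 0x4.
P'2: 0xE ⊕ 0x2 ⊕ 0x0 = 0xC.
P'3: 0x9 ⊕ 0x8 ⊕ 0x7 = 0x6.

P'1 = 0x4, P'2 = 0xC, P'3 = 0x6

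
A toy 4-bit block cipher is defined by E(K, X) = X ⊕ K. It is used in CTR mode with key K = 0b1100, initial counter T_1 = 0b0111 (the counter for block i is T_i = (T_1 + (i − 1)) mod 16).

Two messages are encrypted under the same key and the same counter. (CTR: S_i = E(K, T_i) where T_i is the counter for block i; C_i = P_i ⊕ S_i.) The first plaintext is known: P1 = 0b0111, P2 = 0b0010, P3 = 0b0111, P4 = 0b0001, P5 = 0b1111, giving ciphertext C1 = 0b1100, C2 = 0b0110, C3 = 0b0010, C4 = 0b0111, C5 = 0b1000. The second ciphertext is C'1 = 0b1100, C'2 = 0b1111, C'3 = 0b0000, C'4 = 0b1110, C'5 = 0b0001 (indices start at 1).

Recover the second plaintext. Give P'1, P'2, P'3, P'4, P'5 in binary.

P'1 = 0b0111, P'2 = 0b1011, P'3 = 0b0101, P'4 = 0b1000, P'5 = 0b0110

In CTR with a reused counter, both messages share the same keystream S_i, so C_i ⊕ C'_i = P_i ⊕ P'_i and thus P'_i = P_i ⊕ C_i ⊕ C'_i.
P'1: 0b0111 ⊕ 0b1100 ⊕ 0b1100 = 0b0111.
P'2: 0b0010 ⊕ 0b0110 ⊕ 0b1111 = 0b1011.
P'3: 0b0111 ⊕ 0b0010 ⊕ 0b0000 = 0b0101.
P'4: 0b0001 ⊕ 0b0111 ⊕ 0b1110 = 0b1000.
P'5: 0b1111 ⊕ 0b1000 ⊕ 0b0001 = 0b0110.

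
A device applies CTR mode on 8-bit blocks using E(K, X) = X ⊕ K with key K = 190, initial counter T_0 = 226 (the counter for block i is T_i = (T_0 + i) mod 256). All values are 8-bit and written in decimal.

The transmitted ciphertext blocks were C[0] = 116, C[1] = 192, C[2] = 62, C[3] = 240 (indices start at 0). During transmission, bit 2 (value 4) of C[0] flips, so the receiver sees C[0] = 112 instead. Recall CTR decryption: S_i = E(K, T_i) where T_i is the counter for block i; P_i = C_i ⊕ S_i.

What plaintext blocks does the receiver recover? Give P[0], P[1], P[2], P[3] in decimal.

Only C[0] changed, to 112. In CTR, a change in C_i flips the same bit in P_i only; the keystream is unaffected. Decrypting the received ciphertext:
P[0]: T = 226, S = E(K, T) = 92; 112 ⊕ 92 = 44.
P[1]: T = 227, S = E(K, T) = 93; 192 ⊕ 93 = 157.
P[2]: T = 228, S = E(K, T) = 90; 62 ⊕ 90 = 100.
P[3]: T = 229, S = E(K, T) = 91; 240 ⊕ 91 = 171.
Blocks that differ from the original plaintext: P[0].

P[0] = 44, P[1] = 157, P[2] = 100, P[3] = 171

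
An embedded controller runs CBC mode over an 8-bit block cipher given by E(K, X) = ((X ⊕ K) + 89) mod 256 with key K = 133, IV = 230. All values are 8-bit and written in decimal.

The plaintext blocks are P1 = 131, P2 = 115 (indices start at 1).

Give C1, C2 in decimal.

CBC encryption: C_i = E(K, P_i ⊕ C_{i−1}), with C_{0} = IV.
C1: P1 ⊕ 230 = 101; E(K, 101) = 57.
C2: P2 ⊕ 57 = 74; E(K, 74) = 40.

C1 = 57, C2 = 40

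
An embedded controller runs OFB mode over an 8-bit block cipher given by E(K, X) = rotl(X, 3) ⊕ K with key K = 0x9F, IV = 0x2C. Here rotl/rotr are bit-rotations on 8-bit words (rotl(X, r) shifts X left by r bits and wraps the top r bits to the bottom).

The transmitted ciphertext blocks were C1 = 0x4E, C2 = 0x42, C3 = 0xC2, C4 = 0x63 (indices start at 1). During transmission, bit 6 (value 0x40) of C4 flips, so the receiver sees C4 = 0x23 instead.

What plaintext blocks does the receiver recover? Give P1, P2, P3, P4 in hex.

P1 = 0xB0, P2 = 0x2A, P3 = 0x1E, P4 = 0x5A

OFB decryption: S_i = E(K, S_{i−1}) with S_{0} = IV; P_i = C_i ⊕ S_i.
Only C4 changed, to 0x23. In OFB, a change in C_i flips the same bit in P_i only; the keystream is unaffected. Decrypting the received ciphertext:
P1: S = E(K, 0x2C) = 0xFE; 0x4E ⊕ 0xFE = 0xB0.
P2: S = E(K, 0xFE) = 0x68; 0x42 ⊕ 0x68 = 0x2A.
P3: S = E(K, 0x68) = 0xDC; 0xC2 ⊕ 0xDC = 0x1E.
P4: S = E(K, 0xDC) = 0x79; 0x23 ⊕ 0x79 = 0x5A.
Blocks that differ from the original plaintext: P4.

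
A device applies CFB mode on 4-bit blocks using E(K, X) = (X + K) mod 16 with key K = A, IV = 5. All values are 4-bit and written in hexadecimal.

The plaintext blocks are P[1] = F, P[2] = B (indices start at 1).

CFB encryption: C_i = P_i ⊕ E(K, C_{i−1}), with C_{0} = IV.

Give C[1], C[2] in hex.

C[1] = 0, C[2] = 1

C[1]: E(K, 5) = F; F ⊕ F = 0.
C[2]: E(K, 0) = A; B ⊕ A = 1.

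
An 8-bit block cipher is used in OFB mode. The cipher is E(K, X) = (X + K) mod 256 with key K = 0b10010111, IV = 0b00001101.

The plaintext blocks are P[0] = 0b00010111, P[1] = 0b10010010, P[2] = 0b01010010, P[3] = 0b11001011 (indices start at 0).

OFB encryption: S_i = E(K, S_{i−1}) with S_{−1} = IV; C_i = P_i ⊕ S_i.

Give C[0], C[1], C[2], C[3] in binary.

C[0]: S = E(K, 0b00001101) = 0b10100100; 0b00010111 ⊕ 0b10100100 = 0b10110011.
C[1]: S = E(K, 0b10100100) = 0b00111011; 0b10010010 ⊕ 0b00111011 = 0b10101001.
C[2]: S = E(K, 0b00111011) = 0b11010010; 0b01010010 ⊕ 0b11010010 = 0b10000000.
C[3]: S = E(K, 0b11010010) = 0b01101001; 0b11001011 ⊕ 0b01101001 = 0b10100010.

C[0] = 0b10110011, C[1] = 0b10101001, C[2] = 0b10000000, C[3] = 0b10100010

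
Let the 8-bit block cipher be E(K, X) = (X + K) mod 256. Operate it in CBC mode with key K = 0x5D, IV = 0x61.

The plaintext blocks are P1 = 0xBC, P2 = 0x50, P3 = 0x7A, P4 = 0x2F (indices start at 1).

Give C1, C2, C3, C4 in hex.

C1 = 0x3A, C2 = 0xC7, C3 = 0x1A, C4 = 0x92

CBC encryption: C_i = E(K, P_i ⊕ C_{i−1}), with C_{0} = IV.
C1: P1 ⊕ 0x61 = 0xDD; E(K, 0xDD) = 0x3A.
C2: P2 ⊕ 0x3A = 0x6A; E(K, 0x6A) = 0xC7.
C3: P3 ⊕ 0xC7 = 0xBD; E(K, 0xBD) = 0x1A.
C4: P4 ⊕ 0x1A = 0x35; E(K, 0x35) = 0x92.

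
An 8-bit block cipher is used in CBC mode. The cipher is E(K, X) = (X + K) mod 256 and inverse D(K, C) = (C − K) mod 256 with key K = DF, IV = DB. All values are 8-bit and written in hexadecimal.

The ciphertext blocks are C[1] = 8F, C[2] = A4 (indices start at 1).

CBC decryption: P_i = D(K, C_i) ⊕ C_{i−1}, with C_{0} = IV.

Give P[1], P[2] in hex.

P[1] = 6B, P[2] = 4A

P[1]: D(K, 8F) = B0; B0 ⊕ DB = 6B.
P[2]: D(K, A4) = C5; C5 ⊕ 8F = 4A.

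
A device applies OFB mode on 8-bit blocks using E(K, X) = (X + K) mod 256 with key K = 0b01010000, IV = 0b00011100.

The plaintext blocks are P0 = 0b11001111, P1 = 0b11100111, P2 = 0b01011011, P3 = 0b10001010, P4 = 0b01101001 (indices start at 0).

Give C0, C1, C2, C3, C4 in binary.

OFB encryption: S_i = E(K, S_{i−1}) with S_{−1} = IV; C_i = P_i ⊕ S_i.
C0: S = E(K, 0b00011100) = 0b01101100; 0b11001111 ⊕ 0b01101100 = 0b10100011.
C1: S = E(K, 0b01101100) = 0b10111100; 0b11100111 ⊕ 0b10111100 = 0b01011011.
C2: S = E(K, 0b10111100) = 0b00001100; 0b01011011 ⊕ 0b00001100 = 0b01010111.
C3: S = E(K, 0b00001100) = 0b01011100; 0b10001010 ⊕ 0b01011100 = 0b11010110.
C4: S = E(K, 0b01011100) = 0b10101100; 0b01101001 ⊕ 0b10101100 = 0b11000101.

C0 = 0b10100011, C1 = 0b01011011, C2 = 0b01010111, C3 = 0b11010110, C4 = 0b11000101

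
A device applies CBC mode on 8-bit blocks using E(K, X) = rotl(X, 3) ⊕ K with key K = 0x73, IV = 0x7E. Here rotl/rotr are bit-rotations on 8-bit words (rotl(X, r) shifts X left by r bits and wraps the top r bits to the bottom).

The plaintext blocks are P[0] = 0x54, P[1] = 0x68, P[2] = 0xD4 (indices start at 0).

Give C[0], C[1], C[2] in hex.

CBC encryption: C_i = E(K, P_i ⊕ C_{i−1}), with C_{−1} = IV.
C[0]: P[0] ⊕ 0x7E = 0x2A; E(K, 0x2A) = 0x22.
C[1]: P[1] ⊕ 0x22 = 0x4A; E(K, 0x4A) = 0x21.
C[2]: P[2] ⊕ 0x21 = 0xF5; E(K, 0xF5) = 0xDC.

C[0] = 0x22, C[1] = 0x21, C[2] = 0xDC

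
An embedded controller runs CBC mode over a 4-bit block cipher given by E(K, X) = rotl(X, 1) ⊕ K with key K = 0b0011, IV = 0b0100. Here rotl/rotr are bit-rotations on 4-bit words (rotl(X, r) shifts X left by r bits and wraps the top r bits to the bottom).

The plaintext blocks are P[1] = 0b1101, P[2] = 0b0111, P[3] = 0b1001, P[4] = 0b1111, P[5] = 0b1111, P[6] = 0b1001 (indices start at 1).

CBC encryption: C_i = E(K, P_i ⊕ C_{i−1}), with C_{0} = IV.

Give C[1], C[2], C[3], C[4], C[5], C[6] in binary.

C[1]: P[1] ⊕ 0b0100 = 0b1001; E(K, 0b1001) = 0b0000.
C[2]: P[2] ⊕ 0b0000 = 0b0111; E(K, 0b0111) = 0b1101.
C[3]: P[3] ⊕ 0b1101 = 0b0100; E(K, 0b0100) = 0b1011.
C[4]: P[4] ⊕ 0b1011 = 0b0100; E(K, 0b0100) = 0b1011.
C[5]: P[5] ⊕ 0b1011 = 0b0100; E(K, 0b0100) = 0b1011.
C[6]: P[6] ⊕ 0b1011 = 0b0010; E(K, 0b0010) = 0b0111.

C[1] = 0b0000, C[2] = 0b1101, C[3] = 0b1011, C[4] = 0b1011, C[5] = 0b1011, C[6] = 0b0111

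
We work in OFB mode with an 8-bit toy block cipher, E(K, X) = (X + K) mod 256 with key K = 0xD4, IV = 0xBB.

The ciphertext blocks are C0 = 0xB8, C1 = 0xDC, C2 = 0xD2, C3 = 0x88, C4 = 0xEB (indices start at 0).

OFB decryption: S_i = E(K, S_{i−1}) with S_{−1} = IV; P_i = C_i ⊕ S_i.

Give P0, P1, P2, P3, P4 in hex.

P0 = 0x37, P1 = 0xBF, P2 = 0xE5, P3 = 0x83, P4 = 0x34

P0: S = E(K, 0xBB) = 0x8F; 0xB8 ⊕ 0x8F = 0x37.
P1: S = E(K, 0x8F) = 0x63; 0xDC ⊕ 0x63 = 0xBF.
P2: S = E(K, 0x63) = 0x37; 0xD2 ⊕ 0x37 = 0xE5.
P3: S = E(K, 0x37) = 0x0B; 0x88 ⊕ 0x0B = 0x83.
P4: S = E(K, 0x0B) = 0xDF; 0xEB ⊕ 0xDF = 0x34.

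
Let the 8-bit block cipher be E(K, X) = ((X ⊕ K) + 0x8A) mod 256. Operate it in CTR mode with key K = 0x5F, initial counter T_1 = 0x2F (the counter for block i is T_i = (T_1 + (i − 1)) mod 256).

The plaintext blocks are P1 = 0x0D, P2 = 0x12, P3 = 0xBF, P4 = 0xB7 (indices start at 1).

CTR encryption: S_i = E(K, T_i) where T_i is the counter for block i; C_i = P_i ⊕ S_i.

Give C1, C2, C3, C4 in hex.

C1: T = 0x2F, S = E(K, T) = 0xFA; 0x0D ⊕ 0xFA = 0xF7.
C2: T = 0x30, S = E(K, T) = 0xF9; 0x12 ⊕ 0xF9 = 0xEB.
C3: T = 0x31, S = E(K, T) = 0xF8; 0xBF ⊕ 0xF8 = 0x47.
C4: T = 0x32, S = E(K, T) = 0xF7; 0xB7 ⊕ 0xF7 = 0x40.

C1 = 0xF7, C2 = 0xEB, C3 = 0x47, C4 = 0x40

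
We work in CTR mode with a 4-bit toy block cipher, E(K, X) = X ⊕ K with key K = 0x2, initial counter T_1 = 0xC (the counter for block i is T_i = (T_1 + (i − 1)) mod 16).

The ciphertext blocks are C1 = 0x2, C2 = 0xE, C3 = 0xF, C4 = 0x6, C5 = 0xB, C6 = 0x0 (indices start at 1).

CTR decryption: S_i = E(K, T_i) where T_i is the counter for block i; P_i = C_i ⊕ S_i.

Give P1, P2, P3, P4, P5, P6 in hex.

P1 = 0xC, P2 = 0x1, P3 = 0x3, P4 = 0xB, P5 = 0x9, P6 = 0x3

P1: T = 0xC, S = E(K, T) = 0xE; 0x2 ⊕ 0xE = 0xC.
P2: T = 0xD, S = E(K, T) = 0xF; 0xE ⊕ 0xF = 0x1.
P3: T = 0xE, S = E(K, T) = 0xC; 0xF ⊕ 0xC = 0x3.
P4: T = 0xF, S = E(K, T) = 0xD; 0x6 ⊕ 0xD = 0xB.
P5: T = 0x0, S = E(K, T) = 0x2; 0xB ⊕ 0x2 = 0x9.
P6: T = 0x1, S = E(K, T) = 0x3; 0x0 ⊕ 0x3 = 0x3.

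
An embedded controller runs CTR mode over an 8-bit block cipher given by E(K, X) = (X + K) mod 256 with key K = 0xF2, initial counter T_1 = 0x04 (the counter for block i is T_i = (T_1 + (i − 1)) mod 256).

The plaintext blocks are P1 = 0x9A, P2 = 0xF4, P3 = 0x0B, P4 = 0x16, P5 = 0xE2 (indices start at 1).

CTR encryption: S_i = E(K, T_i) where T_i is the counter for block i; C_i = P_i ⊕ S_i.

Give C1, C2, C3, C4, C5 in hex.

C1: T = 0x04, S = E(K, T) = 0xF6; 0x9A ⊕ 0xF6 = 0x6C.
C2: T = 0x05, S = E(K, T) = 0xF7; 0xF4 ⊕ 0xF7 = 0x03.
C3: T = 0x06, S = E(K, T) = 0xF8; 0x0B ⊕ 0xF8 = 0xF3.
C4: T = 0x07, S = E(K, T) = 0xF9; 0x16 ⊕ 0xF9 = 0xEF.
C5: T = 0x08, S = E(K, T) = 0xFA; 0xE2 ⊕ 0xFA = 0x18.

C1 = 0x6C, C2 = 0x03, C3 = 0xF3, C4 = 0xEF, C5 = 0x18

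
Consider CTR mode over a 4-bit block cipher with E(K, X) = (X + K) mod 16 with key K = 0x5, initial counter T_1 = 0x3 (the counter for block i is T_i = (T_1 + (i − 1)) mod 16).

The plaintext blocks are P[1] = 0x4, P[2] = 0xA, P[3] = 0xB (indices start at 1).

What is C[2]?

CTR encryption: S_i = E(K, T_i) where T_i is the counter for block i; C_i = P_i ⊕ S_i.
C[1]: T = 0x3, S = E(K, T) = 0x8; 0x4 ⊕ 0x8 = 0xC.
C[2]: T = 0x4, S = E(K, T) = 0x9; 0xA ⊕ 0x9 = 0x3.

C[2] = 0x3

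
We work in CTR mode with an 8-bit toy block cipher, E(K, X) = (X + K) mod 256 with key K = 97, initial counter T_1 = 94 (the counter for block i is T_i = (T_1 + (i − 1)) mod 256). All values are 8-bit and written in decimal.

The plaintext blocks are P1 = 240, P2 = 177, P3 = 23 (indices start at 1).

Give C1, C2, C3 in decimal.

C1 = 79, C2 = 113, C3 = 214

CTR encryption: S_i = E(K, T_i) where T_i is the counter for block i; C_i = P_i ⊕ S_i.
C1: T = 94, S = E(K, T) = 191; 240 ⊕ 191 = 79.
C2: T = 95, S = E(K, T) = 192; 177 ⊕ 192 = 113.
C3: T = 96, S = E(K, T) = 193; 23 ⊕ 193 = 214.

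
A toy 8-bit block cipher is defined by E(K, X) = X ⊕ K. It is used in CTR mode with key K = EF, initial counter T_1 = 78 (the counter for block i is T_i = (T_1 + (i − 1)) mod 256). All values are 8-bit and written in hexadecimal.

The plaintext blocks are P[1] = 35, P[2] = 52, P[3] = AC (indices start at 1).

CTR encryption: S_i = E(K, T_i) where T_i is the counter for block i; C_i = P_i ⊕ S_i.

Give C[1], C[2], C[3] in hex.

C[1]: T = 78, S = E(K, T) = 97; 35 ⊕ 97 = A2.
C[2]: T = 79, S = E(K, T) = 96; 52 ⊕ 96 = C4.
C[3]: T = 7A, S = E(K, T) = 95; AC ⊕ 95 = 39.

C[1] = A2, C[2] = C4, C[3] = 39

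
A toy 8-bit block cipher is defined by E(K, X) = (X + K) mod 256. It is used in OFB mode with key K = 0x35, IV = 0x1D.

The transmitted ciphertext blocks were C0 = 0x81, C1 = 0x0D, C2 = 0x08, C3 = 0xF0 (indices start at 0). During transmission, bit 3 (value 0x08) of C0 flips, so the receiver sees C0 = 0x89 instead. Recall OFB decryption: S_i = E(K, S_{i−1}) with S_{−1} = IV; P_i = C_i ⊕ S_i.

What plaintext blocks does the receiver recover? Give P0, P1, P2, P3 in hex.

P0 = 0xDB, P1 = 0x8A, P2 = 0xB4, P3 = 0x01

Only C0 changed, to 0x89. In OFB, a change in C_i flips the same bit in P_i only; the keystream is unaffected. Decrypting the received ciphertext:
P0: S = E(K, 0x1D) = 0x52; 0x89 ⊕ 0x52 = 0xDB.
P1: S = E(K, 0x52) = 0x87; 0x0D ⊕ 0x87 = 0x8A.
P2: S = E(K, 0x87) = 0xBC; 0x08 ⊕ 0xBC = 0xB4.
P3: S = E(K, 0xBC) = 0xF1; 0xF0 ⊕ 0xF1 = 0x01.
Blocks that differ from the original plaintext: P0.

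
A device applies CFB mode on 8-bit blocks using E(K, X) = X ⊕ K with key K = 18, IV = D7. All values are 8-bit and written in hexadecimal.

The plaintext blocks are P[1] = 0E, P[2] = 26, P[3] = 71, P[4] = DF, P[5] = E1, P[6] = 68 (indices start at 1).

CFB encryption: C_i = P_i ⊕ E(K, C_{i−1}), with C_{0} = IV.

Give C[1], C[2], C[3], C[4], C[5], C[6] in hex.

C[1]: E(K, D7) = CF; 0E ⊕ CF = C1.
C[2]: E(K, C1) = D9; 26 ⊕ D9 = FF.
C[3]: E(K, FF) = E7; 71 ⊕ E7 = 96.
C[4]: E(K, 96) = 8E; DF ⊕ 8E = 51.
C[5]: E(K, 51) = 49; E1 ⊕ 49 = A8.
C[6]: E(K, A8) = B0; 68 ⊕ B0 = D8.

C[1] = C1, C[2] = FF, C[3] = 96, C[4] = 51, C[5] = A8, C[6] = D8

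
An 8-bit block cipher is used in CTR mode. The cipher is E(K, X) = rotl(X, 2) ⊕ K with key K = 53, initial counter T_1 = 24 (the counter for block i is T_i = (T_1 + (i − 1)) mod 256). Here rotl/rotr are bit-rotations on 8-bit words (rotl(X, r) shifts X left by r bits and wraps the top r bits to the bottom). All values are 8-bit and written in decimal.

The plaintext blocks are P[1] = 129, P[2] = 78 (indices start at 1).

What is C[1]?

CTR encryption: S_i = E(K, T_i) where T_i is the counter for block i; C_i = P_i ⊕ S_i.
C[1]: T = 24, S = E(K, T) = 85; 129 ⊕ 85 = 212.

C[1] = 212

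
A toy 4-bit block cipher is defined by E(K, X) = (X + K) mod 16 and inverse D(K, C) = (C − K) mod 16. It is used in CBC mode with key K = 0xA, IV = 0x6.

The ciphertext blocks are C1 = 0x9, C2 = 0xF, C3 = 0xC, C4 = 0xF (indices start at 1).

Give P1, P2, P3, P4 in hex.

CBC decryption: P_i = D(K, C_i) ⊕ C_{i−1}, with C_{0} = IV.
P1: D(K, 0x9) = 0xF; 0xF ⊕ 0x6 = 0x9.
P2: D(K, 0xF) = 0x5; 0x5 ⊕ 0x9 = 0xC.
P3: D(K, 0xC) = 0x2; 0x2 ⊕ 0xF = 0xD.
P4: D(K, 0xF) = 0x5; 0x5 ⊕ 0xC = 0x9.

P1 = 0x9, P2 = 0xC, P3 = 0xD, P4 = 0x9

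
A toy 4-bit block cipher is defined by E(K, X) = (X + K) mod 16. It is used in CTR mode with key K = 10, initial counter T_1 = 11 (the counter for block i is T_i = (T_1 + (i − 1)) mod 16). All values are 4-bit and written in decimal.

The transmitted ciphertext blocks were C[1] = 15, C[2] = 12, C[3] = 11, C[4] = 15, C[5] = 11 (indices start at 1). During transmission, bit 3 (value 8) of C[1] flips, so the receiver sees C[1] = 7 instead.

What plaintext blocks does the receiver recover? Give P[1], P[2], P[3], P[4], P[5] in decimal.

CTR decryption: S_i = E(K, T_i) where T_i is the counter for block i; P_i = C_i ⊕ S_i.
Only C[1] changed, to 7. In CTR, a change in C_i flips the same bit in P_i only; the keystream is unaffected. Decrypting the received ciphertext:
P[1]: T = 11, S = E(K, T) = 5; 7 ⊕ 5 = 2.
P[2]: T = 12, S = E(K, T) = 6; 12 ⊕ 6 = 10.
P[3]: T = 13, S = E(K, T) = 7; 11 ⊕ 7 = 12.
P[4]: T = 14, S = E(K, T) = 8; 15 ⊕ 8 = 7.
P[5]: T = 15, S = E(K, T) = 9; 11 ⊕ 9 = 2.
Blocks that differ from the original plaintext: P[1].

P[1] = 2, P[2] = 10, P[3] = 12, P[4] = 7, P[5] = 2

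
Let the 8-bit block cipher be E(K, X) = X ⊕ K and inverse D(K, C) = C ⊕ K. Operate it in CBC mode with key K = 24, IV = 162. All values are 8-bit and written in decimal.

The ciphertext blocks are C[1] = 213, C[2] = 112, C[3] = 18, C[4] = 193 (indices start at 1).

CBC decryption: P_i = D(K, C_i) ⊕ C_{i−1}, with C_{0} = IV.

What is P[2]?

P[2] = 189

P[2]: D(K, 112) = 104; 104 ⊕ 213 = 189.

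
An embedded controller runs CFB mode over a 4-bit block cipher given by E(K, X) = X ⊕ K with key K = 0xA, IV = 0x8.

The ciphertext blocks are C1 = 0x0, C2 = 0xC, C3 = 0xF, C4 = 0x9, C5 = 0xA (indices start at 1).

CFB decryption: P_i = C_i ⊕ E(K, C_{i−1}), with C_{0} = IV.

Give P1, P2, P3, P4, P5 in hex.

P1: E(K, 0x8) = 0x2; 0x0 ⊕ 0x2 = 0x2.
P2: E(K, 0x0) = 0xA; 0xC ⊕ 0xA = 0x6.
P3: E(K, 0xC) = 0x6; 0xF ⊕ 0x6 = 0x9.
P4: E(K, 0xF) = 0x5; 0x9 ⊕ 0x5 = 0xC.
P5: E(K, 0x9) = 0x3; 0xA ⊕ 0x3 = 0x9.

P1 = 0x2, P2 = 0x6, P3 = 0x9, P4 = 0xC, P5 = 0x9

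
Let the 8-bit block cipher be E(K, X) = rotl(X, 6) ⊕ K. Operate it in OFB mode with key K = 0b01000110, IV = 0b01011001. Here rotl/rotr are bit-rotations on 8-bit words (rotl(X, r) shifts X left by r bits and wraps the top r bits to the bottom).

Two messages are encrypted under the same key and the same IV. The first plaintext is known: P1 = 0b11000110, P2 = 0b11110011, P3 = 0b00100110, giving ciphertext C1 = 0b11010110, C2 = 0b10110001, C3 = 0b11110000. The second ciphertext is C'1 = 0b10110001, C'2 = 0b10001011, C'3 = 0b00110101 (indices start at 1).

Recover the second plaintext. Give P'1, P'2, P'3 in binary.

P'1 = 0b10100001, P'2 = 0b11001001, P'3 = 0b11100011

In OFB with a reused IV, both messages share the same keystream S_i, so C_i ⊕ C'_i = P_i ⊕ P'_i and thus P'_i = P_i ⊕ C_i ⊕ C'_i.
P'1: 0b11000110 ⊕ 0b11010110 ⊕ 0b10110001 = 0b10100001.
P'2: 0b11110011 ⊕ 0b10110001 ⊕ 0b10001011 = 0b11001001.
P'3: 0b00100110 ⊕ 0b11110000 ⊕ 0b00110101 = 0b11100011.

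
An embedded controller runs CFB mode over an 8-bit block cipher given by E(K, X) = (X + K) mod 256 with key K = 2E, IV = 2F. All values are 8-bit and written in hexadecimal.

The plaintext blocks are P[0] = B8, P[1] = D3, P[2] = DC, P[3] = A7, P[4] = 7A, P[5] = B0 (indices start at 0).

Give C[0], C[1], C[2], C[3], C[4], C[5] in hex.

C[0] = E5, C[1] = C0, C[2] = 32, C[3] = C7, C[4] = 8F, C[5] = 0D

CFB encryption: C_i = P_i ⊕ E(K, C_{i−1}), with C_{−1} = IV.
C[0]: E(K, 2F) = 5D; B8 ⊕ 5D = E5.
C[1]: E(K, E5) = 13; D3 ⊕ 13 = C0.
C[2]: E(K, C0) = EE; DC ⊕ EE = 32.
C[3]: E(K, 32) = 60; A7 ⊕ 60 = C7.
C[4]: E(K, C7) = F5; 7A ⊕ F5 = 8F.
C[5]: E(K, 8F) = BD; B0 ⊕ BD = 0D.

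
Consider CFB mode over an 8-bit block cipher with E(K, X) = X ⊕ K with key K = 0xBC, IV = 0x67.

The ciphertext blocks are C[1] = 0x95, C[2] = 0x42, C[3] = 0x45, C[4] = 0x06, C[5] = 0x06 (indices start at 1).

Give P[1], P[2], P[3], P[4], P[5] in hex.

P[1] = 0x4E, P[2] = 0x6B, P[3] = 0xBB, P[4] = 0xFF, P[5] = 0xBC

CFB decryption: P_i = C_i ⊕ E(K, C_{i−1}), with C_{0} = IV.
P[1]: E(K, 0x67) = 0xDB; 0x95 ⊕ 0xDB = 0x4E.
P[2]: E(K, 0x95) = 0x29; 0x42 ⊕ 0x29 = 0x6B.
P[3]: E(K, 0x42) = 0xFE; 0x45 ⊕ 0xFE = 0xBB.
P[4]: E(K, 0x45) = 0xF9; 0x06 ⊕ 0xF9 = 0xFF.
P[5]: E(K, 0x06) = 0xBA; 0x06 ⊕ 0xBA = 0xBC.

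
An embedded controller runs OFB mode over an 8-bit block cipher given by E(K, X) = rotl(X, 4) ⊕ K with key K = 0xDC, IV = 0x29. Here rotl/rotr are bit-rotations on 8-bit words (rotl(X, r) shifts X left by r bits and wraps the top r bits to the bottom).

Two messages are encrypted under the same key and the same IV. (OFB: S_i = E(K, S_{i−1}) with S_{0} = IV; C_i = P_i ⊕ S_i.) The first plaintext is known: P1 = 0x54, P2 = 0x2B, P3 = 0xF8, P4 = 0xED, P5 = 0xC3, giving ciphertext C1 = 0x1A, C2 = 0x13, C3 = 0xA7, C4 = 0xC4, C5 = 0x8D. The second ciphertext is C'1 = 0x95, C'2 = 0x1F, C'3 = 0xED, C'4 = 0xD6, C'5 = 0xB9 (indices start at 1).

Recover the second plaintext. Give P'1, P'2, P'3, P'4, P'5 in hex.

P'1 = 0xDB, P'2 = 0x27, P'3 = 0xB2, P'4 = 0xFF, P'5 = 0xF7

In OFB with a reused IV, both messages share the same keystream S_i, so C_i ⊕ C'_i = P_i ⊕ P'_i and thus P'_i = P_i ⊕ C_i ⊕ C'_i.
P'1: 0x54 ⊕ 0x1A ⊕ 0x95 = 0xDB.
P'2: 0x2B ⊕ 0x13 ⊕ 0x1F = 0x27.
P'3: 0xF8 ⊕ 0xA7 ⊕ 0xED = 0xB2.
P'4: 0xED ⊕ 0xC4 ⊕ 0xD6 = 0xFF.
P'5: 0xC3 ⊕ 0x8D ⊕ 0xB9 = 0xF7.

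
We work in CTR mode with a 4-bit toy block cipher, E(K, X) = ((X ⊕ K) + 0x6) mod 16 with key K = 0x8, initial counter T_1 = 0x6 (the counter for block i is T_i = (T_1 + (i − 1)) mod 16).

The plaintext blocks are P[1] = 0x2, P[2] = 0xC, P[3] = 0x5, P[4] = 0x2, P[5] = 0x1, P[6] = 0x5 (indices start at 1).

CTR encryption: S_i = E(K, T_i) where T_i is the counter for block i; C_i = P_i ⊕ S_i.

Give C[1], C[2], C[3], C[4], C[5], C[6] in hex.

C[1]: T = 0x6, S = E(K, T) = 0x4; 0x2 ⊕ 0x4 = 0x6.
C[2]: T = 0x7, S = E(K, T) = 0x5; 0xC ⊕ 0x5 = 0x9.
C[3]: T = 0x8, S = E(K, T) = 0x6; 0x5 ⊕ 0x6 = 0x3.
C[4]: T = 0x9, S = E(K, T) = 0x7; 0x2 ⊕ 0x7 = 0x5.
C[5]: T = 0xA, S = E(K, T) = 0x8; 0x1 ⊕ 0x8 = 0x9.
C[6]: T = 0xB, S = E(K, T) = 0x9; 0x5 ⊕ 0x9 = 0xC.

C[1] = 0x6, C[2] = 0x9, C[3] = 0x3, C[4] = 0x5, C[5] = 0x9, C[6] = 0xC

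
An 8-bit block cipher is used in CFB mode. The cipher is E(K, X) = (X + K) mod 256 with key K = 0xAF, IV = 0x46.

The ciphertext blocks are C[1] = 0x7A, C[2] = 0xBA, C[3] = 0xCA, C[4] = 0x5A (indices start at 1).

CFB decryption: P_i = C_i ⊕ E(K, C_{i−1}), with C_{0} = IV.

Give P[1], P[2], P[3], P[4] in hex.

P[1]: E(K, 0x46) = 0xF5; 0x7A ⊕ 0xF5 = 0x8F.
P[2]: E(K, 0x7A) = 0x29; 0xBA ⊕ 0x29 = 0x93.
P[3]: E(K, 0xBA) = 0x69; 0xCA ⊕ 0x69 = 0xA3.
P[4]: E(K, 0xCA) = 0x79; 0x5A ⊕ 0x79 = 0x23.

P[1] = 0x8F, P[2] = 0x93, P[3] = 0xA3, P[4] = 0x23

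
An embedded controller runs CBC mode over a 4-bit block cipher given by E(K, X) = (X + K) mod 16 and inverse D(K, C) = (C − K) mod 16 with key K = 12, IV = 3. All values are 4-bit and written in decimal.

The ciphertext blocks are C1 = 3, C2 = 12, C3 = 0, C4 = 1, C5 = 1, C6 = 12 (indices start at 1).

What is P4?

P4 = 5

CBC decryption: P_i = D(K, C_i) ⊕ C_{i−1}, with C_{0} = IV.
P4: D(K, 1) = 5; 5 ⊕ 0 = 5.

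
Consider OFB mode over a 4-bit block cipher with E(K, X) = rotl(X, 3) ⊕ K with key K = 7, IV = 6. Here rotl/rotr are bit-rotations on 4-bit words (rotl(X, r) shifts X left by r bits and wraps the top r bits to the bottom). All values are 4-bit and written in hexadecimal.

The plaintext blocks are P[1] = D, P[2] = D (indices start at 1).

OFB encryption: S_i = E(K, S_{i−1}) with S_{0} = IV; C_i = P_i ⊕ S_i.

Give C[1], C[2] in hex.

C[1]: S = E(K, 6) = 4; D ⊕ 4 = 9.
C[2]: S = E(K, 4) = 5; D ⊕ 5 = 8.

C[1] = 9, C[2] = 8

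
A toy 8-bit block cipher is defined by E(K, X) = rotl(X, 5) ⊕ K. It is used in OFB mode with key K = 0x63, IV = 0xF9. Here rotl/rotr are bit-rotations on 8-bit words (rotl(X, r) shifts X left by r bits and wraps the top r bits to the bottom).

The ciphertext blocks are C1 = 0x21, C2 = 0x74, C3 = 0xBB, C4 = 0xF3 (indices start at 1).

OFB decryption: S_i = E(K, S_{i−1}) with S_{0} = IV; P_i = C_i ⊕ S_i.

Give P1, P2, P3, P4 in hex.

P1: S = E(K, 0xF9) = 0x5C; 0x21 ⊕ 0x5C = 0x7D.
P2: S = E(K, 0x5C) = 0xE8; 0x74 ⊕ 0xE8 = 0x9C.
P3: S = E(K, 0xE8) = 0x7E; 0xBB ⊕ 0x7E = 0xC5.
P4: S = E(K, 0x7E) = 0xAC; 0xF3 ⊕ 0xAC = 0x5F.

P1 = 0x7D, P2 = 0x9C, P3 = 0xC5, P4 = 0x5F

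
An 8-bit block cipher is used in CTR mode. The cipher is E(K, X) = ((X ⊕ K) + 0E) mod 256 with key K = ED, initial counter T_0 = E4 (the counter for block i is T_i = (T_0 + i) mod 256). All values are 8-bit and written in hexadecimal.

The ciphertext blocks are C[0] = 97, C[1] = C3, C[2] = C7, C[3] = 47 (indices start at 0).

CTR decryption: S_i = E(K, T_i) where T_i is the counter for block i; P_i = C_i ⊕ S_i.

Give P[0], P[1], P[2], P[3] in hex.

P[0] = 80, P[1] = D5, P[2] = DE, P[3] = 5F

P[0]: T = E4, S = E(K, T) = 17; 97 ⊕ 17 = 80.
P[1]: T = E5, S = E(K, T) = 16; C3 ⊕ 16 = D5.
P[2]: T = E6, S = E(K, T) = 19; C7 ⊕ 19 = DE.
P[3]: T = E7, S = E(K, T) = 18; 47 ⊕ 18 = 5F.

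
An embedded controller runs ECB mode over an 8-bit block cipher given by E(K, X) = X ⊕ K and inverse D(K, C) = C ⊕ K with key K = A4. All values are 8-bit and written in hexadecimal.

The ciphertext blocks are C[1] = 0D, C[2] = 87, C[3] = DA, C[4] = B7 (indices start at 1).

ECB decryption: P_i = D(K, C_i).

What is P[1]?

P[1] = A9

P[1]: D(K, 0D) = A9.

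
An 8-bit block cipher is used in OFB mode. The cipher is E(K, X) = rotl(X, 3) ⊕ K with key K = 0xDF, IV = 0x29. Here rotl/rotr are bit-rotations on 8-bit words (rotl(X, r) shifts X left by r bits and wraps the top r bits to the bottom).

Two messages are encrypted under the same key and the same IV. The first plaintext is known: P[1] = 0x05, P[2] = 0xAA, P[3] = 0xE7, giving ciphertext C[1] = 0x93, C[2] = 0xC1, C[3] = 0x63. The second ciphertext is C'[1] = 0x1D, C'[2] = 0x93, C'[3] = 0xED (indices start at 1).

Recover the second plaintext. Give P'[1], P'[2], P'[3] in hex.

In OFB with a reused IV, both messages share the same keystream S_i, so C_i ⊕ C'_i = P_i ⊕ P'_i and thus P'_i = P_i ⊕ C_i ⊕ C'_i.
P'[1]: 0x05 ⊕ 0x93 ⊕ 0x1D = 0x8B.
P'[2]: 0xAA ⊕ 0xC1 ⊕ 0x93 = 0xF8.
P'[3]: 0xE7 ⊕ 0x63 ⊕ 0xED = 0x69.

P'[1] = 0x8B, P'[2] = 0xF8, P'[3] = 0x69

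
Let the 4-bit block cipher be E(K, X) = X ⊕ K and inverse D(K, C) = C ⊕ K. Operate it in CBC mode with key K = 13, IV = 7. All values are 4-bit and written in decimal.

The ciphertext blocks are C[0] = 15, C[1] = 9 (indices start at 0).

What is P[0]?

P[0] = 5

CBC decryption: P_i = D(K, C_i) ⊕ C_{i−1}, with C_{−1} = IV.
P[0]: D(K, 15) = 2; 2 ⊕ 7 = 5.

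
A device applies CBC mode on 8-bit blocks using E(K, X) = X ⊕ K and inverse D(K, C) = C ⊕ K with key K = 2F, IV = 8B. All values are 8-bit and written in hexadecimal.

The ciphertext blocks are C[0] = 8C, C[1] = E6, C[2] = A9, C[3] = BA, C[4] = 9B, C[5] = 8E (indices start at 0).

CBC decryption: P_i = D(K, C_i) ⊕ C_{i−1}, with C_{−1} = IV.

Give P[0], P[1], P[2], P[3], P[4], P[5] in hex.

P[0]: D(K, 8C) = A3; A3 ⊕ 8B = 28.
P[1]: D(K, E6) = C9; C9 ⊕ 8C = 45.
P[2]: D(K, A9) = 86; 86 ⊕ E6 = 60.
P[3]: D(K, BA) = 95; 95 ⊕ A9 = 3C.
P[4]: D(K, 9B) = B4; B4 ⊕ BA = 0E.
P[5]: D(K, 8E) = A1; A1 ⊕ 9B = 3A.

P[0] = 28, P[1] = 45, P[2] = 60, P[3] = 3C, P[4] = 0E, P[5] = 3A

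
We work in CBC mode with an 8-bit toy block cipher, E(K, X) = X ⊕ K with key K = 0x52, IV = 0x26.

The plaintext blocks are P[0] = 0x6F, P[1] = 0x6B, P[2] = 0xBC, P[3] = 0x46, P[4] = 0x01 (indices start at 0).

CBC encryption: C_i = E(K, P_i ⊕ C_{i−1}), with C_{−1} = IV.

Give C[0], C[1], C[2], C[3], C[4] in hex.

C[0]: P[0] ⊕ 0x26 = 0x49; E(K, 0x49) = 0x1B.
C[1]: P[1] ⊕ 0x1B = 0x70; E(K, 0x70) = 0x22.
C[2]: P[2] ⊕ 0x22 = 0x9E; E(K, 0x9E) = 0xCC.
C[3]: P[3] ⊕ 0xCC = 0x8A; E(K, 0x8A) = 0xD8.
C[4]: P[4] ⊕ 0xD8 = 0xD9; E(K, 0xD9) = 0x8B.

C[0] = 0x1B, C[1] = 0x22, C[2] = 0xCC, C[3] = 0xD8, C[4] = 0x8B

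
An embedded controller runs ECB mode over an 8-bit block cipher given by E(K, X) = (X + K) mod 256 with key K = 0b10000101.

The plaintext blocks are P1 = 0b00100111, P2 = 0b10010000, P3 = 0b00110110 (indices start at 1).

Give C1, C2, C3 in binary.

C1 = 0b10101100, C2 = 0b00010101, C3 = 0b10111011

ECB encryption: C_i = E(K, P_i).
C1: E(K, 0b00100111) = 0b10101100.
C2: E(K, 0b10010000) = 0b00010101.
C3: E(K, 0b00110110) = 0b10111011.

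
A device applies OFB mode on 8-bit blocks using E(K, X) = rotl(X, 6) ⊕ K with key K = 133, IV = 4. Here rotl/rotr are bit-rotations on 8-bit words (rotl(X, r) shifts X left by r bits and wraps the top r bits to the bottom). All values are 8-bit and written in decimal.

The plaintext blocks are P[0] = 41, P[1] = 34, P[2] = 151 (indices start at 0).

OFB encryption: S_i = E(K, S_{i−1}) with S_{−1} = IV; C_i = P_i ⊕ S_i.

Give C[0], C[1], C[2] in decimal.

C[0] = 173, C[1] = 134, C[2] = 59

C[0]: S = E(K, 4) = 132; 41 ⊕ 132 = 173.
C[1]: S = E(K, 132) = 164; 34 ⊕ 164 = 134.
C[2]: S = E(K, 164) = 172; 151 ⊕ 172 = 59.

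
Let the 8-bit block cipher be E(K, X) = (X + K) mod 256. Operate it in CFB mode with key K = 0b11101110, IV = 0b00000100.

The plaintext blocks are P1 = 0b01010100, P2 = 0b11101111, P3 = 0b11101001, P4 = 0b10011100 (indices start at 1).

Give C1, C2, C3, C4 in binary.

CFB encryption: C_i = P_i ⊕ E(K, C_{i−1}), with C_{0} = IV.
C1: E(K, 0b00000100) = 0b11110010; 0b01010100 ⊕ 0b11110010 = 0b10100110.
C2: E(K, 0b10100110) = 0b10010100; 0b11101111 ⊕ 0b10010100 = 0b01111011.
C3: E(K, 0b01111011) = 0b01101001; 0b11101001 ⊕ 0b01101001 = 0b10000000.
C4: E(K, 0b10000000) = 0b01101110; 0b10011100 ⊕ 0b01101110 = 0b11110010.

C1 = 0b10100110, C2 = 0b01111011, C3 = 0b10000000, C4 = 0b11110010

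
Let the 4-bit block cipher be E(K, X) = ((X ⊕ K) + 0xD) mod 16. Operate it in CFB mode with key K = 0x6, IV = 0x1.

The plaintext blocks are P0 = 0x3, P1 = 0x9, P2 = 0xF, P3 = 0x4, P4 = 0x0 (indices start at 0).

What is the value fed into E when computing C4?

0x0

CFB encryption: C_i = P_i ⊕ E(K, C_{i−1}), with C_{−1} = IV.
C0: E(K, 0x1) = 0x4; 0x3 ⊕ 0x4 = 0x7.
C1: E(K, 0x7) = 0xE; 0x9 ⊕ 0xE = 0x7.
C2: E(K, 0x7) = 0xE; 0xF ⊕ 0xE = 0x1.
C3: E(K, 0x1) = 0x4; 0x4 ⊕ 0x4 = 0x0.
C4: E(K, 0x0) = 0x3; 0x0 ⊕ 0x3 = 0x3.
So the input to E for block 4 is 0x0.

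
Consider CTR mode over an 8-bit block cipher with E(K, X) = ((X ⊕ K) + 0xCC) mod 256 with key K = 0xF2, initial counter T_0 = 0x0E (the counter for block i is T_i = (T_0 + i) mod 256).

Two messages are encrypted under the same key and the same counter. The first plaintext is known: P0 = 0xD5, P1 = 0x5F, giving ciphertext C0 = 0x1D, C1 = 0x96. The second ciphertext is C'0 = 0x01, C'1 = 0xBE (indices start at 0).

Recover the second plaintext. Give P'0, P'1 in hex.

P'0 = 0xC9, P'1 = 0x77

In CTR with a reused counter, both messages share the same keystream S_i, so C_i ⊕ C'_i = P_i ⊕ P'_i and thus P'_i = P_i ⊕ C_i ⊕ C'_i.
P'0: 0xD5 ⊕ 0x1D ⊕ 0x01 = 0xC9.
P'1: 0x5F ⊕ 0x96 ⊕ 0xBE = 0x77.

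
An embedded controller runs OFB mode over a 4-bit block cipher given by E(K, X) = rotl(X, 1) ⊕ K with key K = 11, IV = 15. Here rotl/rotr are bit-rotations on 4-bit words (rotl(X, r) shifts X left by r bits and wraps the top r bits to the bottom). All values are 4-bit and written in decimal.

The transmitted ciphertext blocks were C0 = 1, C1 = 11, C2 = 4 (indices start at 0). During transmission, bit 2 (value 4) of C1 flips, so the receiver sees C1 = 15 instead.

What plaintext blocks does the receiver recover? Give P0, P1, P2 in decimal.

OFB decryption: S_i = E(K, S_{i−1}) with S_{−1} = IV; P_i = C_i ⊕ S_i.
Only C1 changed, to 15. In OFB, a change in C_i flips the same bit in P_i only; the keystream is unaffected. Decrypting the received ciphertext:
P0: S = E(K, 15) = 4; 1 ⊕ 4 = 5.
P1: S = E(K, 4) = 3; 15 ⊕ 3 = 12.
P2: S = E(K, 3) = 13; 4 ⊕ 13 = 9.
Blocks that differ from the original plaintext: P1.

P0 = 5, P1 = 12, P2 = 9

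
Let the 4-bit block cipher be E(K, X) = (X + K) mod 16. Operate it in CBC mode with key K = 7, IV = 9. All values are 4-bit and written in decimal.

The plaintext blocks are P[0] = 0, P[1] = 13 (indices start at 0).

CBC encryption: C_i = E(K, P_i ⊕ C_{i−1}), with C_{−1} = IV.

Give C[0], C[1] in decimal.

C[0] = 0, C[1] = 4

C[0]: P[0] ⊕ 9 = 9; E(K, 9) = 0.
C[1]: P[1] ⊕ 0 = 13; E(K, 13) = 4.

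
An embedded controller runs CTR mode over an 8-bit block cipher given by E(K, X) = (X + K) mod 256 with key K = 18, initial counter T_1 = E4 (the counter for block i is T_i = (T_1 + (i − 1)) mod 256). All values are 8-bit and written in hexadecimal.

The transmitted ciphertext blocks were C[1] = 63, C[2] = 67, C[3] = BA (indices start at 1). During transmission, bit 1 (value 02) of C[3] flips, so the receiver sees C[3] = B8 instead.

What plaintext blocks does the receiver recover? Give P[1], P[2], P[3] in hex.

CTR decryption: S_i = E(K, T_i) where T_i is the counter for block i; P_i = C_i ⊕ S_i.
Only C[3] changed, to B8. In CTR, a change in C_i flips the same bit in P_i only; the keystream is unaffected. Decrypting the received ciphertext:
P[1]: T = E4, S = E(K, T) = FC; 63 ⊕ FC = 9F.
P[2]: T = E5, S = E(K, T) = FD; 67 ⊕ FD = 9A.
P[3]: T = E6, S = E(K, T) = FE; B8 ⊕ FE = 46.
Blocks that differ from the original plaintext: P[3].

P[1] = 9F, P[2] = 9A, P[3] = 46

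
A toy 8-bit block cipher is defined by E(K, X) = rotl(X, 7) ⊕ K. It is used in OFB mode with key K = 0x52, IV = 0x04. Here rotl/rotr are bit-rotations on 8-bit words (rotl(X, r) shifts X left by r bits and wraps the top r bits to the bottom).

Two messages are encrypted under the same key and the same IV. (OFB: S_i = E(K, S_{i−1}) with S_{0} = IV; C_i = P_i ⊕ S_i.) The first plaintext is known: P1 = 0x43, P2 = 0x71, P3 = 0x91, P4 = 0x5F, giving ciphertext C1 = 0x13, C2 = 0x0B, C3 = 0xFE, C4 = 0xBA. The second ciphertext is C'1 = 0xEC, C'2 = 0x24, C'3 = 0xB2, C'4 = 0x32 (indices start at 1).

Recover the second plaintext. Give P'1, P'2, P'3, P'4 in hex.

P'1 = 0xBC, P'2 = 0x5E, P'3 = 0xDD, P'4 = 0xD7

In OFB with a reused IV, both messages share the same keystream S_i, so C_i ⊕ C'_i = P_i ⊕ P'_i and thus P'_i = P_i ⊕ C_i ⊕ C'_i.
P'1: 0x43 ⊕ 0x13 ⊕ 0xEC = 0xBC.
P'2: 0x71 ⊕ 0x0B ⊕ 0x24 = 0x5E.
P'3: 0x91 ⊕ 0xFE ⊕ 0xB2 = 0xDD.
P'4: 0x5F ⊕ 0xBA ⊕ 0x32 = 0xD7.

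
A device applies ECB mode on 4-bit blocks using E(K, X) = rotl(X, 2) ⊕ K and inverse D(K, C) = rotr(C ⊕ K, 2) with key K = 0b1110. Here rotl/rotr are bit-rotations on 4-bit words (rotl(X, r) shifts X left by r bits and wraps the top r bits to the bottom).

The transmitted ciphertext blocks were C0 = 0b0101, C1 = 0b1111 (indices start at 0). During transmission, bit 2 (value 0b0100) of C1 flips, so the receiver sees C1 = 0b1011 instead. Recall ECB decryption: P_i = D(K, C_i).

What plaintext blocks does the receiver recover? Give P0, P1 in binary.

Only C1 changed, to 0b1011. In ECB, a change in C_i affects only P_i. Decrypting the received ciphertext:
P0: D(K, 0b0101) = 0b1110.
P1: D(K, 0b1011) = 0b0101.
Blocks that differ from the original plaintext: P1.

P0 = 0b1110, P1 = 0b0101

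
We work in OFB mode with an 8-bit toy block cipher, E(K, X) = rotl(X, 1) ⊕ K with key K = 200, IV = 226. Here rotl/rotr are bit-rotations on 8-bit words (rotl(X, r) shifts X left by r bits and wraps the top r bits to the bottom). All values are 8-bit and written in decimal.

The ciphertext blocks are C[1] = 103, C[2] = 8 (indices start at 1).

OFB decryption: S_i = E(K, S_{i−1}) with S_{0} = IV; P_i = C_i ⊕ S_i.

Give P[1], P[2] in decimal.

P[1] = 106, P[2] = 218

P[1]: S = E(K, 226) = 13; 103 ⊕ 13 = 106.
P[2]: S = E(K, 13) = 210; 8 ⊕ 210 = 218.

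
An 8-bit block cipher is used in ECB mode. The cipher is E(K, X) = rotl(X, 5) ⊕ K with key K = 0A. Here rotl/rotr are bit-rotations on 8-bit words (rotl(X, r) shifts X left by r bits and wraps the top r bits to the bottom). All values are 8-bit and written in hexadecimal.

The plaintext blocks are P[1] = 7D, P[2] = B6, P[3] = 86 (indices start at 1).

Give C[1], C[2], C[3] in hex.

C[1] = A5, C[2] = DC, C[3] = DA

ECB encryption: C_i = E(K, P_i).
C[1]: E(K, 7D) = A5.
C[2]: E(K, B6) = DC.
C[3]: E(K, 86) = DA.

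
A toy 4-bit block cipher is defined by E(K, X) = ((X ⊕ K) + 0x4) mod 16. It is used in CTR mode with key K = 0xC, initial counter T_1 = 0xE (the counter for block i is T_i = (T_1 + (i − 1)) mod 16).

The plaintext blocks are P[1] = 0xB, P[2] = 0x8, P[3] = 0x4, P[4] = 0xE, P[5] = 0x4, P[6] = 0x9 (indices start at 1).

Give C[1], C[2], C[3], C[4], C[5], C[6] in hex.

CTR encryption: S_i = E(K, T_i) where T_i is the counter for block i; C_i = P_i ⊕ S_i.
C[1]: T = 0xE, S = E(K, T) = 0x6; 0xB ⊕ 0x6 = 0xD.
C[2]: T = 0xF, S = E(K, T) = 0x7; 0x8 ⊕ 0x7 = 0xF.
C[3]: T = 0x0, S = E(K, T) = 0x0; 0x4 ⊕ 0x0 = 0x4.
C[4]: T = 0x1, S = E(K, T) = 0x1; 0xE ⊕ 0x1 = 0xF.
C[5]: T = 0x2, S = E(K, T) = 0x2; 0x4 ⊕ 0x2 = 0x6.
C[6]: T = 0x3, S = E(K, T) = 0x3; 0x9 ⊕ 0x3 = 0xA.

C[1] = 0xD, C[2] = 0xF, C[3] = 0x4, C[4] = 0xF, C[5] = 0x6, C[6] = 0xA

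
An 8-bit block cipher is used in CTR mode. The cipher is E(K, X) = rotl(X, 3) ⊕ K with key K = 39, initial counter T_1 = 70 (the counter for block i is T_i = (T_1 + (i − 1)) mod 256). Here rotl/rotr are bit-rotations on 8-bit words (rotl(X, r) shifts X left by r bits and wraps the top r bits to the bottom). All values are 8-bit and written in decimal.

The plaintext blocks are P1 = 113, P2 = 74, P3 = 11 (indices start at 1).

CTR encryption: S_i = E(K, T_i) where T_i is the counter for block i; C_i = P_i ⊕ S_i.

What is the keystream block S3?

101

C1: T = 70, S = E(K, T) = 21; 113 ⊕ 21 = 100.
C2: T = 71, S = E(K, T) = 29; 74 ⊕ 29 = 87.
C3: T = 72, S = E(K, T) = 101; 11 ⊕ 101 = 110.
So S3 = 101.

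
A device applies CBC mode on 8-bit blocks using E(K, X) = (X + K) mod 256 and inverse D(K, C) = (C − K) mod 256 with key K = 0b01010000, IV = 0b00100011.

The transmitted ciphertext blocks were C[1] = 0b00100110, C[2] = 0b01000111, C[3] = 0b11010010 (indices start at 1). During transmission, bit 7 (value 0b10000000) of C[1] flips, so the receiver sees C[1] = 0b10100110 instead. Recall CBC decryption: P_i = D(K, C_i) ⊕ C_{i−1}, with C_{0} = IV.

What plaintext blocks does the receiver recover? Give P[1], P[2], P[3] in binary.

Only C[1] changed, to 0b10100110. In CBC, a change in C_i garbles P_i and flips the same bit in P_{i+1}. Decrypting the received ciphertext:
P[1]: D(K, 0b10100110) = 0b01010110; 0b01010110 ⊕ 0b00100011 = 0b01110101.
P[2]: D(K, 0b01000111) = 0b11110111; 0b11110111 ⊕ 0b10100110 = 0b01010001.
P[3]: D(K, 0b11010010) = 0b10000010; 0b10000010 ⊕ 0b01000111 = 0b11000101.
Blocks that differ from the original plaintext: P[1], P[2].

P[1] = 0b01110101, P[2] = 0b01010001, P[3] = 0b11000101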